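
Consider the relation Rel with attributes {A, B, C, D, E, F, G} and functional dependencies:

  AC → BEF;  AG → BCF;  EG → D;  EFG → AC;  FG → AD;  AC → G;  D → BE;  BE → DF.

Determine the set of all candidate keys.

{A, C}, {A, G}, {D, G}, {E, G}, {F, G}

{A, C}⁺: AC→BEF adds B, E, F; AC→G adds G; BE→DF adds D → {A, B, C, D, E, F, G}. Minimal: {C}⁺ = {C}; {A}⁺ = {A} — none reach the full schema.
{A, G}⁺: AG→BCF adds B, C, F; FG→AD adds D; D→BE adds E → {A, B, C, D, E, F, G}. Minimal: {G}⁺ = {G}; {A}⁺ = {A} — none reach the full schema.
{D, G}⁺: D→BE adds B, E; BE→DF adds F; EFG→AC adds A, C → {A, B, C, D, E, F, G}. Minimal: {G}⁺ = {G}; {D}⁺ = {B, D, E, F} — none reach the full schema.
{E, G}⁺: EG→D adds D; D→BE adds B; BE→DF adds F; EFG→AC adds A, C → {A, B, C, D, E, F, G}. Minimal: {G}⁺ = {G}; {E}⁺ = {E} — none reach the full schema.
{F, G}⁺: FG→AD adds A, D; D→BE adds B, E; AG→BCF adds C → {A, B, C, D, E, F, G}. Minimal: {G}⁺ = {G}; {F}⁺ = {F} — none reach the full schema.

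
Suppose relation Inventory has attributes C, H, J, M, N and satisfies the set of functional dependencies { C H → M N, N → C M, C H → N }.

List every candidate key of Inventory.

Attributes H, J never appear on any right-hand side, so every candidate key must contain {H, J}.
{H, J}⁺ = {H, J}, which is not all of the schema, so we must add further attributes.
{C, H, J}⁺: CH→MN adds M, N → {C, H, J, M, N}. Minimal: {H, J}⁺ = {H, J}; {C, J}⁺ = {C, J}; {C, H}⁺ = {C, H, M, N} — none reach the full schema.
{H, J, N}⁺: N→CM adds C, M → {C, H, J, M, N}. Minimal: {J, N}⁺ = {C, J, M, N}; {H, N}⁺ = {C, H, M, N}; {H, J}⁺ = {H, J} — none reach the full schema.
Any other superkey contains one of these as a subset, so there are no further candidate keys.

{C, H, J}; {H, J, N}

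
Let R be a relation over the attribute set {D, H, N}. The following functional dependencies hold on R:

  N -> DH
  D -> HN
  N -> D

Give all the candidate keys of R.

(D); (N)

{D}⁺: D→HN adds H, N → {D, H, N}.
{N}⁺: N→DH adds D, H → {D, H, N}.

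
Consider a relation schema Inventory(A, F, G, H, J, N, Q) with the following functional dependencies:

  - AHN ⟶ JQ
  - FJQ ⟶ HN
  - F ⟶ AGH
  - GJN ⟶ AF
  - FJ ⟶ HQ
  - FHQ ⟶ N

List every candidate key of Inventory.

(F, J), (F, N), (F, Q), (G, J, N), (A, G, H, N)

{F, J}⁺: F→AGH adds A, G, H; FJ→HQ adds Q; FHQ→N adds N → {A, F, G, H, J, N, Q}.
{F, N}⁺: F→AGH adds A, G, H; AHN→JQ adds J, Q → {A, F, G, H, J, N, Q}.
{F, Q}⁺: F→AGH adds A, G, H; FHQ→N adds N; AHN→JQ adds J → {A, F, G, H, J, N, Q}.
{G, J, N}⁺: GJN→AF adds A, F; FJ→HQ adds H, Q → {A, F, G, H, J, N, Q}.
{A, G, H, N}⁺: AHN→JQ adds J, Q; GJN→AF adds F → {A, F, G, H, J, N, Q}.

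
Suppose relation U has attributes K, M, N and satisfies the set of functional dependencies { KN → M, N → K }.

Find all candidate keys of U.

Attribute N never appears on the right-hand side of any dependency, so N must belong to every candidate key.
{N}⁺ = {K, M, N}, which is all of the schema, so {N} is the only candidate key.

{N}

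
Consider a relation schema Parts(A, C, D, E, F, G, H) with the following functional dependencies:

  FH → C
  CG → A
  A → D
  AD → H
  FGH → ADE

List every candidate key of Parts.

{A, F, G}, {C, F, G}, {F, G, H}

Attributes F, G never appear on any right-hand side, so every candidate key must contain {F, G}.
{F, G}⁺ = {F, G}, which is not all of the schema, so we must add further attributes.
{A, F, G}⁺: A→D adds D; AD→H adds H; FGH→ADE adds E; FH→C adds C → {A, C, D, E, F, G, H}.
{C, F, G}⁺: CG→A adds A; A→D adds D; AD→H adds H; FGH→ADE adds E → {A, C, D, E, F, G, H}.
{F, G, H}⁺: FH→C adds C; CG→A adds A; A→D adds D; FGH→ADE adds E → {A, C, D, E, F, G, H}.
Any other superkey contains one of these as a subset, so there are no further candidate keys.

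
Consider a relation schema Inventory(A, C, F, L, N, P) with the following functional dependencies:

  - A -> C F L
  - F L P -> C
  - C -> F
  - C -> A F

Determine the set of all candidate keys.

{A, N, P}, {C, N, P}, {F, L, N, P}

Attributes N, P never appear on any right-hand side, so every candidate key must contain {N, P}.
{N, P}⁺ = {N, P}, which is not all of the schema, so we must add further attributes.
{A, N, P}⁺: A→CFL adds C, F, L → {A, C, F, L, N, P}. Minimal: {N, P}⁺ = {N, P}; {A, P}⁺ = {A, C, F, L, P}; {A, N}⁺ = {A, C, F, L, N} — none reach the full schema.
{C, N, P}⁺: C→F adds F; C→AF adds A; A→CFL adds L → {A, C, F, L, N, P}. Minimal: {N, P}⁺ = {N, P}; {C, P}⁺ = {A, C, F, L, P}; {C, N}⁺ = {A, C, F, L, N} — none reach the full schema.
{F, L, N, P}⁺: FLP→C adds C; C→AF adds A → {A, C, F, L, N, P}. Minimal: {L, N, P}⁺ = {L, N, P}; {F, N, P}⁺ = {F, N, P}; {F, L, P}⁺ = {A, C, F, L, P}; … — none reach the full schema.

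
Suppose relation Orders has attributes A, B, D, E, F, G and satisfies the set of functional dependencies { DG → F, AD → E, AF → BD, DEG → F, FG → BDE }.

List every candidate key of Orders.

Attributes A, G never appear on any right-hand side, so every candidate key must contain {A, G}.
{A, G}⁺ = {A, G}, which is not all of the schema, so we must add further attributes.
{A, D, G}⁺: DG→F adds F; AD→E adds E; AF→BD adds B → {A, B, D, E, F, G}.
{A, F, G}⁺: AF→BD adds B, D; FG→BDE adds E → {A, B, D, E, F, G}.

ADG, AFG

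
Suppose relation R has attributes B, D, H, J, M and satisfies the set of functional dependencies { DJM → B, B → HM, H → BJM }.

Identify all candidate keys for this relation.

Attribute D never appears on the right-hand side of any dependency, so D must belong to every candidate key.
{D}⁺ = {D}, which is not all of the schema, so we must add further attributes.
{B, D}⁺: B→HM adds H, M; H→BJM adds J → {B, D, H, J, M}. Minimal: {D}⁺ = {D}; {B}⁺ = {B, H, J, M} — none reach the full schema.
{D, H}⁺: H→BJM adds B, J, M → {B, D, H, J, M}. Minimal: {H}⁺ = {B, H, J, M}; {D}⁺ = {D} — none reach the full schema.
{D, J, M}⁺: DJM→B adds B; B→HM adds H → {B, D, H, J, M}. Minimal: {J, M}⁺ = {J, M}; {D, M}⁺ = {D, M}; {D, J}⁺ = {D, J} — none reach the full schema.

BD, DH, DJM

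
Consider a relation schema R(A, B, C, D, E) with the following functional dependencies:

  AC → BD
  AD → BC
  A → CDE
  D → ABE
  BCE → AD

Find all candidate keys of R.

{A}, {D}, {B, C, E}

{A}⁺: A→CDE adds C, D, E; D→ABE adds B → {A, B, C, D, E}.
{D}⁺: D→ABE adds A, B, E; AD→BC adds C → {A, B, C, D, E}.
{B, C, E}⁺: BCE→AD adds A, D → {A, B, C, D, E}. Minimal: {C, E}⁺ = {C, E}; {B, E}⁺ = {B, E}; {B, C}⁺ = {B, C} — none reach the full schema.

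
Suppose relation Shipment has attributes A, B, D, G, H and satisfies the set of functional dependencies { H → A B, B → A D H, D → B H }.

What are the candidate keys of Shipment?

{B, G}, {D, G}, {G, H}

{B, G}⁺: B→ADH adds A, D, H → {A, B, D, G, H}. Minimal: {G}⁺ = {G}; {B}⁺ = {A, B, D, H} — none reach the full schema.
{D, G}⁺: D→BH adds B, H; H→AB adds A → {A, B, D, G, H}. Minimal: {G}⁺ = {G}; {D}⁺ = {A, B, D, H} — none reach the full schema.
{G, H}⁺: H→AB adds A, B; B→ADH adds D → {A, B, D, G, H}. Minimal: {H}⁺ = {A, B, D, H}; {G}⁺ = {G} — none reach the full schema.
Any other superkey contains one of these as a subset, so there are no further candidate keys.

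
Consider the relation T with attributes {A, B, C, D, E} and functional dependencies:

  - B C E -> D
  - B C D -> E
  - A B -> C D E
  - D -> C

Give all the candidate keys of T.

AB

{A, B}⁺: AB→CDE adds C, D, E → {A, B, C, D, E}. Minimal: {B}⁺ = {B}; {A}⁺ = {A} — none reach the full schema.
No other minimal superkey exists.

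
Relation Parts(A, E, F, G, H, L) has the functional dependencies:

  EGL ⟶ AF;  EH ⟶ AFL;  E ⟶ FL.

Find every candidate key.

Attributes E, G, H never appear on any right-hand side, so every candidate key must contain {E, G, H}.
{E, G, H}⁺ = {A, E, F, G, H, L}, which is all of the schema, so {E, G, H} is the only candidate key.

EGH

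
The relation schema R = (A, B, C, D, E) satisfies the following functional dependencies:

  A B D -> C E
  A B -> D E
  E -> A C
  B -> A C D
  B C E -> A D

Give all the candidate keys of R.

Attribute B never appears on the right-hand side of any dependency, so B must belong to every candidate key.
{B}⁺ = {A, B, C, D, E}, which is all of the schema, so {B} is the only candidate key.

B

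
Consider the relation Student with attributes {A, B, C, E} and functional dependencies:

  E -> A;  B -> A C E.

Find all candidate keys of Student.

{B}

Attribute B never appears on the right-hand side of any dependency, so B must belong to every candidate key.
{B}⁺ = {A, B, C, E}, which is all of the schema, so {B} is the only candidate key.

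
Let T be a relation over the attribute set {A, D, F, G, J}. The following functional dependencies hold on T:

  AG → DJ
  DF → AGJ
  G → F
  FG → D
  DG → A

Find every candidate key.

{G}, {D, F}

{G}⁺: G→F adds F; FG→D adds D; DG→A adds A; AG→DJ adds J → {A, D, F, G, J}.
{D, F}⁺: DF→AGJ adds A, G, J → {A, D, F, G, J}. Minimal: {F}⁺ = {F}; {D}⁺ = {D} — none reach the full schema.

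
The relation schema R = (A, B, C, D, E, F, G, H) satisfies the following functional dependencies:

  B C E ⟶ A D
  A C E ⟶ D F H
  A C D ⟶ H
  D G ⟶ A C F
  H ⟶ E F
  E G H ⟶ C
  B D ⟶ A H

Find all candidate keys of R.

(B, D, G), (B, G, H), (B, C, E, G)

Attributes B, G never appear on any right-hand side, so every candidate key must contain {B, G}.
{B, G}⁺ = {B, G}, which is not all of the schema, so we must add further attributes.
{B, D, G}⁺: DG→ACF adds A, C, F; BD→AH adds H; H→EF adds E → {A, B, C, D, E, F, G, H}.
{B, G, H}⁺: H→EF adds E, F; EGH→C adds C; BCE→AD adds A, D → {A, B, C, D, E, F, G, H}.
{B, C, E, G}⁺: BCE→AD adds A, D; ACE→DFH adds F, H → {A, B, C, D, E, F, G, H}.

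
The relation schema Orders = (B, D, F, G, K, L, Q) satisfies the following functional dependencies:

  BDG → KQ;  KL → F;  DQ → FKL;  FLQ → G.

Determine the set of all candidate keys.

BDG; BDQ

Attributes B, D never appear on any right-hand side, so every candidate key must contain {B, D}.
{B, D}⁺ = {B, D}, which is not all of the schema, so we must add further attributes.
{B, D, G}⁺: BDG→KQ adds K, Q; DQ→FKL adds F, L → {B, D, F, G, K, L, Q}. Minimal: {D, G}⁺ = {D, G}; {B, G}⁺ = {B, G}; {B, D}⁺ = {B, D} — none reach the full schema.
{B, D, Q}⁺: DQ→FKL adds F, K, L; FLQ→G adds G → {B, D, F, G, K, L, Q}. Minimal: {D, Q}⁺ = {D, F, G, K, L, Q}; {B, Q}⁺ = {B, Q}; {B, D}⁺ = {B, D} — none reach the full schema.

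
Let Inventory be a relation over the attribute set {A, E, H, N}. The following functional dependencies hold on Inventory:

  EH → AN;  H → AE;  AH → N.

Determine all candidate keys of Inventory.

H

Attribute H never appears on the right-hand side of any dependency, so H must belong to every candidate key.
{H}⁺ = {A, E, H, N}, which is all of the schema, so {H} is the only candidate key.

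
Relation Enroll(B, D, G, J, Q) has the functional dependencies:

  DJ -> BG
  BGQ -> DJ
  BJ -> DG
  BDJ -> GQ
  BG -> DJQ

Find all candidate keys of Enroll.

{B, G}⁺: BG→DJQ adds D, J, Q → {B, D, G, J, Q}. Minimal: {G}⁺ = {G}; {B}⁺ = {B} — none reach the full schema.
{B, J}⁺: BJ→DG adds D, G; BDJ→GQ adds Q → {B, D, G, J, Q}. Minimal: {J}⁺ = {J}; {B}⁺ = {B} — none reach the full schema.
{D, J}⁺: DJ→BG adds B, G; BDJ→GQ adds Q → {B, D, G, J, Q}. Minimal: {J}⁺ = {J}; {D}⁺ = {D} — none reach the full schema.
Any other superkey contains one of these as a subset, so there are no further candidate keys.

{B, G}, {B, J}, {D, J}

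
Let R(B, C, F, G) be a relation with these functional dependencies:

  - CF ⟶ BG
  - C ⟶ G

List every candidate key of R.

CF

Attributes C, F never appear on any right-hand side, so every candidate key must contain {C, F}.
{C, F}⁺ = {B, C, F, G}, which is all of the schema, so {C, F} is the only candidate key.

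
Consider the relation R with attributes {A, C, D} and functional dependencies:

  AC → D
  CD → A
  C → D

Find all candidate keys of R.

(C)

Attribute C never appears on the right-hand side of any dependency, so C must belong to every candidate key.
{C}⁺ = {A, C, D}, which is all of the schema, so {C} is the only candidate key.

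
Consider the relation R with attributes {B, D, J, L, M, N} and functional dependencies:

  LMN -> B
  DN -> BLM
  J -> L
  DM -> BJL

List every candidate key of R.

(D, N)

Attributes D, N never appear on any right-hand side, so every candidate key must contain {D, N}.
{D, N}⁺ = {B, D, J, L, M, N}, which is all of the schema, so {D, N} is the only candidate key.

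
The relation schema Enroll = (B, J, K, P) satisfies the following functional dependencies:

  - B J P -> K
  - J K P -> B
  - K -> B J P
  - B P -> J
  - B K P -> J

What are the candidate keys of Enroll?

{K}, {B, P}

{K}⁺: K→BJP adds B, J, P → {B, J, K, P}.
{B, P}⁺: BP→J adds J; BJP→K adds K → {B, J, K, P}. Minimal: {P}⁺ = {P}; {B}⁺ = {B} — none reach the full schema.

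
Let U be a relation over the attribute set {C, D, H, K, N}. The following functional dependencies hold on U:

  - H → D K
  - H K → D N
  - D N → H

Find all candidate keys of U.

(C, H), (C, D, N)

Attribute C never appears on the right-hand side of any dependency, so C must belong to every candidate key.
{C}⁺ = {C}, which is not all of the schema, so we must add further attributes.
{C, H}⁺: H→DK adds D, K; HK→DN adds N → {C, D, H, K, N}. Minimal: {H}⁺ = {D, H, K, N}; {C}⁺ = {C} — none reach the full schema.
{C, D, N}⁺: DN→H adds H; H→DK adds K → {C, D, H, K, N}. Minimal: {D, N}⁺ = {D, H, K, N}; {C, N}⁺ = {C, N}; {C, D}⁺ = {C, D} — none reach the full schema.
Any other superkey contains one of these as a subset, so there are no further candidate keys.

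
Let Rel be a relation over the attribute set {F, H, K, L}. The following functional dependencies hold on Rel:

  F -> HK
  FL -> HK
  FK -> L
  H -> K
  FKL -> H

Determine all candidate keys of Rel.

Attribute F never appears on the right-hand side of any dependency, so F must belong to every candidate key.
{F}⁺ = {F, H, K, L}, which is all of the schema, so {F} is the only candidate key.

{F}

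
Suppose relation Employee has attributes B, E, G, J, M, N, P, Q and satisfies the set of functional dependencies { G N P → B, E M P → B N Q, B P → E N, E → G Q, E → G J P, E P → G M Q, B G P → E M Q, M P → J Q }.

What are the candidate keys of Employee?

{E}⁺: E→GQ adds G, Q; E→GJP adds J, P; EP→GMQ adds M; EMP→BNQ adds B, N → {B, E, G, J, M, N, P, Q}.
{B, P}⁺: BP→EN adds E, N; E→GQ adds G, Q; E→GJP adds J; EP→GMQ adds M → {B, E, G, J, M, N, P, Q}.
{G, N, P}⁺: GNP→B adds B; BP→EN adds E; E→GQ adds Q; E→GJP adds J; EP→GMQ adds M → {B, E, G, J, M, N, P, Q}.

(E), (B, P), (G, N, P)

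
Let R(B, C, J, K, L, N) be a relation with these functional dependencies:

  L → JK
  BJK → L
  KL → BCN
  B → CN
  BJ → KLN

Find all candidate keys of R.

{L}⁺: L→JK adds J, K; KL→BCN adds B, C, N → {B, C, J, K, L, N}.
{B, J}⁺: B→CN adds C, N; BJ→KLN adds K, L → {B, C, J, K, L, N}. Minimal: {J}⁺ = {J}; {B}⁺ = {B, C, N} — none reach the full schema.

L; BJ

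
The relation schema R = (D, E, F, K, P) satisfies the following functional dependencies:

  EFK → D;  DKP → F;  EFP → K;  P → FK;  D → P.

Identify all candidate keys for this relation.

Attribute E never appears on the right-hand side of any dependency, so E must belong to every candidate key.
{E}⁺ = {E}, which is not all of the schema, so we must add further attributes.
{D, E}⁺: D→P adds P; P→FK adds F, K → {D, E, F, K, P}. Minimal: {E}⁺ = {E}; {D}⁺ = {D, F, K, P} — none reach the full schema.
{E, P}⁺: P→FK adds F, K; EFK→D adds D → {D, E, F, K, P}. Minimal: {P}⁺ = {F, K, P}; {E}⁺ = {E} — none reach the full schema.
{E, F, K}⁺: EFK→D adds D; D→P adds P → {D, E, F, K, P}. Minimal: {F, K}⁺ = {F, K}; {E, K}⁺ = {E, K}; {E, F}⁺ = {E, F} — none reach the full schema.

{D, E}, {E, P}, {E, F, K}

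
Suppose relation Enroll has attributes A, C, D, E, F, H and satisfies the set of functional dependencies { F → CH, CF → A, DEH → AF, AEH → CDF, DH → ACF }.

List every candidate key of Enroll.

{E, F}⁺: F→CH adds C, H; CF→A adds A; AEH→CDF adds D → {A, C, D, E, F, H}. Minimal: {F}⁺ = {A, C, F, H}; {E}⁺ = {E} — none reach the full schema.
{A, E, H}⁺: AEH→CDF adds C, D, F → {A, C, D, E, F, H}. Minimal: {E, H}⁺ = {E, H}; {A, H}⁺ = {A, H}; {A, E}⁺ = {A, E} — none reach the full schema.
{D, E, H}⁺: DEH→AF adds A, F; AEH→CDF adds C → {A, C, D, E, F, H}. Minimal: {E, H}⁺ = {E, H}; {D, H}⁺ = {A, C, D, F, H}; {D, E}⁺ = {D, E} — none reach the full schema.

{E, F}; {A, E, H}; {D, E, H}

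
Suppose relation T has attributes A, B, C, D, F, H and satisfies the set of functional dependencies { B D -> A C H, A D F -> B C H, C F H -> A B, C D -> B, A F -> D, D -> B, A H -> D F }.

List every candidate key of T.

D; AF; AH; CFH

{D}⁺: D→B adds B; BD→ACH adds A, C, H; AH→DF adds F → {A, B, C, D, F, H}.
{A, F}⁺: AF→D adds D; D→B adds B; BD→ACH adds C, H → {A, B, C, D, F, H}.
{A, H}⁺: AH→DF adds D, F; ADF→BCH adds B, C → {A, B, C, D, F, H}.
{C, F, H}⁺: CFH→AB adds A, B; AF→D adds D → {A, B, C, D, F, H}.
Any other superkey contains one of these as a subset, so there are no further candidate keys.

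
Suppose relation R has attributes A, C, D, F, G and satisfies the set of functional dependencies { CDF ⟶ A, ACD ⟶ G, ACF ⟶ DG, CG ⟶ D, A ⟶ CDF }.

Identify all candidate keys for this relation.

{A}⁺: A→CDF adds C, D, F; ACD→G adds G → {A, C, D, F, G}.
{C, D, F}⁺: CDF→A adds A; ACD→G adds G → {A, C, D, F, G}.
{C, F, G}⁺: CG→D adds D; CDF→A adds A → {A, C, D, F, G}.
Any other superkey contains one of these as a subset, so there are no further candidate keys.

A, CDF, CFG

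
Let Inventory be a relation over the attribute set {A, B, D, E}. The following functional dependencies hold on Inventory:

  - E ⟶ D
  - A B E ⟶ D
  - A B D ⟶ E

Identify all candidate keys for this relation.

ABD; ABE

Attributes A, B never appear on any right-hand side, so every candidate key must contain {A, B}.
{A, B}⁺ = {A, B}, which is not all of the schema, so we must add further attributes.
{A, B, D}⁺: ABD→E adds E → {A, B, D, E}.
{A, B, E}⁺: E→D adds D → {A, B, D, E}.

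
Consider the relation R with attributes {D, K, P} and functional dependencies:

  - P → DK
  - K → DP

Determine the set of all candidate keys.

(K); (P)

{K}⁺: K→DP adds D, P → {D, K, P}.
{P}⁺: P→DK adds D, K → {D, K, P}.
Any other superkey contains one of these as a subset, so there are no further candidate keys.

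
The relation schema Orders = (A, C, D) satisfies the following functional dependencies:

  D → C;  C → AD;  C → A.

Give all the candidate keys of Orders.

{C}; {D}

{C}⁺: C→AD adds A, D → {A, C, D}.
{D}⁺: D→C adds C; C→AD adds A → {A, C, D}.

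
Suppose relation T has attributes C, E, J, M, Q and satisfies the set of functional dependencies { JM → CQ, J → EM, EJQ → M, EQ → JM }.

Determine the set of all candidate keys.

{J}, {E, Q}

{J}⁺: J→EM adds E, M; JM→CQ adds C, Q → {C, E, J, M, Q}.
{E, Q}⁺: EQ→JM adds J, M; JM→CQ adds C → {C, E, J, M, Q}. Minimal: {Q}⁺ = {Q}; {E}⁺ = {E} — none reach the full schema.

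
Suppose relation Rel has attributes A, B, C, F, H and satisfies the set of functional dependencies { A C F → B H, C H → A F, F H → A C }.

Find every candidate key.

CH; FH; ACF

{C, H}⁺: CH→AF adds A, F; ACF→BH adds B → {A, B, C, F, H}. Minimal: {H}⁺ = {H}; {C}⁺ = {C} — none reach the full schema.
{F, H}⁺: FH→AC adds A, C; ACF→BH adds B → {A, B, C, F, H}. Minimal: {H}⁺ = {H}; {F}⁺ = {F} — none reach the full schema.
{A, C, F}⁺: ACF→BH adds B, H → {A, B, C, F, H}. Minimal: {C, F}⁺ = {C, F}; {A, F}⁺ = {A, F}; {A, C}⁺ = {A, C} — none reach the full schema.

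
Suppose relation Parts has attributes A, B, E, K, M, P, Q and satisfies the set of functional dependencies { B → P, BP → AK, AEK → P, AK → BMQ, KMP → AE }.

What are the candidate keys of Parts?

{B}⁺: B→P adds P; BP→AK adds A, K; AK→BMQ adds M, Q; KMP→AE adds E → {A, B, E, K, M, P, Q}.
{A, K}⁺: AK→BMQ adds B, M, Q; B→P adds P; KMP→AE adds E → {A, B, E, K, M, P, Q}. Minimal: {K}⁺ = {K}; {A}⁺ = {A} — none reach the full schema.
{K, M, P}⁺: KMP→AE adds A, E; AK→BMQ adds B, Q → {A, B, E, K, M, P, Q}. Minimal: {M, P}⁺ = {M, P}; {K, P}⁺ = {K, P}; {K, M}⁺ = {K, M} — none reach the full schema.

(B); (A, K); (K, M, P)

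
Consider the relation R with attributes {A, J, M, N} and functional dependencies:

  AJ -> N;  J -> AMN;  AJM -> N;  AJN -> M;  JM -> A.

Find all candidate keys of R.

{J}

{J}⁺: J→AMN adds A, M, N → {A, J, M, N}.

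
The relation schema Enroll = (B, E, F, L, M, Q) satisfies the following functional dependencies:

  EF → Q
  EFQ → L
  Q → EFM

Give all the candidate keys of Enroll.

Attribute B never appears on the right-hand side of any dependency, so B must belong to every candidate key.
{B}⁺ = {B}, which is not all of the schema, so we must add further attributes.
{B, Q}⁺: Q→EFM adds E, F, M; EFQ→L adds L → {B, E, F, L, M, Q}. Minimal: {Q}⁺ = {E, F, L, M, Q}; {B}⁺ = {B} — none reach the full schema.
{B, E, F}⁺: EF→Q adds Q; EFQ→L adds L; Q→EFM adds M → {B, E, F, L, M, Q}. Minimal: {E, F}⁺ = {E, F, L, M, Q}; {B, F}⁺ = {B, F}; {B, E}⁺ = {B, E} — none reach the full schema.

(B, Q); (B, E, F)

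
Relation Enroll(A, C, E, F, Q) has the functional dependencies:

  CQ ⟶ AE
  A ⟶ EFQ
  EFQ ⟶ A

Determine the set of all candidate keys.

(A, C); (C, Q)

Attribute C never appears on the right-hand side of any dependency, so C must belong to every candidate key.
{C}⁺ = {C}, which is not all of the schema, so we must add further attributes.
{A, C}⁺: A→EFQ adds E, F, Q → {A, C, E, F, Q}. Minimal: {C}⁺ = {C}; {A}⁺ = {A, E, F, Q} — none reach the full schema.
{C, Q}⁺: CQ→AE adds A, E; A→EFQ adds F → {A, C, E, F, Q}. Minimal: {Q}⁺ = {Q}; {C}⁺ = {C} — none reach the full schema.
Any other superkey contains one of these as a subset, so there are no further candidate keys.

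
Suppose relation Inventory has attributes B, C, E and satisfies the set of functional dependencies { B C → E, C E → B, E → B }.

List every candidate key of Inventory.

{B, C}⁺: BC→E adds E → {B, C, E}. Minimal: {C}⁺ = {C}; {B}⁺ = {B} — none reach the full schema.
{C, E}⁺: CE→B adds B → {B, C, E}. Minimal: {E}⁺ = {B, E}; {C}⁺ = {C} — none reach the full schema.
Any other superkey contains one of these as a subset, so there are no further candidate keys.

(B, C), (C, E)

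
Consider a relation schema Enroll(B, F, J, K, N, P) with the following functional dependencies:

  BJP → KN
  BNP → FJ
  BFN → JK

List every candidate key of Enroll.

(B, J, P), (B, N, P)

Attributes B, P never appear on any right-hand side, so every candidate key must contain {B, P}.
{B, P}⁺ = {B, P}, which is not all of the schema, so we must add further attributes.
{B, J, P}⁺: BJP→KN adds K, N; BNP→FJ adds F → {B, F, J, K, N, P}.
{B, N, P}⁺: BNP→FJ adds F, J; BFN→JK adds K → {B, F, J, K, N, P}.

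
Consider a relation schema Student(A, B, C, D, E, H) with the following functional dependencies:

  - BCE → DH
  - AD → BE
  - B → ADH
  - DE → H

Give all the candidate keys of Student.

(B, C), (A, C, D)

Attribute C never appears on the right-hand side of any dependency, so C must belong to every candidate key.
{C}⁺ = {C}, which is not all of the schema, so we must add further attributes.
{B, C}⁺: B→ADH adds A, D, H; AD→BE adds E → {A, B, C, D, E, H}. Minimal: {C}⁺ = {C}; {B}⁺ = {A, B, D, E, H} — none reach the full schema.
{A, C, D}⁺: AD→BE adds B, E; B→ADH adds H → {A, B, C, D, E, H}. Minimal: {C, D}⁺ = {C, D}; {A, D}⁺ = {A, B, D, E, H}; {A, C}⁺ = {A, C} — none reach the full schema.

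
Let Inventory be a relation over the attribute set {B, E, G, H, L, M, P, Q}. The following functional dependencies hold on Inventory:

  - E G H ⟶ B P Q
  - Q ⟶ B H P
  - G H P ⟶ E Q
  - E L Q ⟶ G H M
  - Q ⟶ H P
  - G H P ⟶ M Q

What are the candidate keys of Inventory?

{E, L, Q}; {G, L, Q}; {E, G, H, L}; {G, H, L, P}

Attribute L never appears on the right-hand side of any dependency, so L must belong to every candidate key.
{L}⁺ = {L}, which is not all of the schema, so we must add further attributes.
{E, L, Q}⁺: Q→BHP adds B, H, P; ELQ→GHM adds G, M → {B, E, G, H, L, M, P, Q}. Minimal: {L, Q}⁺ = {B, H, L, P, Q}; {E, Q}⁺ = {B, E, H, P, Q}; {E, L}⁺ = {E, L} — none reach the full schema.
{G, L, Q}⁺: Q→BHP adds B, H, P; GHP→EQ adds E; ELQ→GHM adds M → {B, E, G, H, L, M, P, Q}. Minimal: {L, Q}⁺ = {B, H, L, P, Q}; {G, Q}⁺ = {B, E, G, H, M, P, Q}; {G, L}⁺ = {G, L} — none reach the full schema.
{E, G, H, L}⁺: EGH→BPQ adds B, P, Q; ELQ→GHM adds M → {B, E, G, H, L, M, P, Q}. Minimal: {G, H, L}⁺ = {G, H, L}; {E, H, L}⁺ = {E, H, L}; {E, G, L}⁺ = {E, G, L}; … — none reach the full schema.
{G, H, L, P}⁺: GHP→EQ adds E, Q; ELQ→GHM adds M; EGH→BPQ adds B → {B, E, G, H, L, M, P, Q}. Minimal: {H, L, P}⁺ = {H, L, P}; {G, L, P}⁺ = {G, L, P}; {G, H, P}⁺ = {B, E, G, H, M, P, Q}; … — none reach the full schema.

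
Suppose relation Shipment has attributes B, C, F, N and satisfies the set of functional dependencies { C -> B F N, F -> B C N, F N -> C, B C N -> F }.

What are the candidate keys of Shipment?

{C}⁺: C→BFN adds B, F, N → {B, C, F, N}.
{F}⁺: F→BCN adds B, C, N → {B, C, F, N}.

{C}; {F}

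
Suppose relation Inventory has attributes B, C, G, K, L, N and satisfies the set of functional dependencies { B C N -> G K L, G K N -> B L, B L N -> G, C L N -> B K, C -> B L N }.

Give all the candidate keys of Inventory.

C

{C}⁺: C→BLN adds B, L, N; BCN→GKL adds G, K → {B, C, G, K, L, N}.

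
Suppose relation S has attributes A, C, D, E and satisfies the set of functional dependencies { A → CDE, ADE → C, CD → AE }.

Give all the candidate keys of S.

{A}⁺: A→CDE adds C, D, E → {A, C, D, E}.
{C, D}⁺: CD→AE adds A, E → {A, C, D, E}. Minimal: {D}⁺ = {D}; {C}⁺ = {C} — none reach the full schema.

{A}; {C, D}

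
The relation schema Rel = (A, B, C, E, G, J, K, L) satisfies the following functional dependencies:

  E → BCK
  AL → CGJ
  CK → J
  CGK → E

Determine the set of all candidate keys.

{A, E, L}, {A, K, L}

Attributes A, L never appear on any right-hand side, so every candidate key must contain {A, L}.
{A, L}⁺ = {A, C, G, J, L}, which is not all of the schema, so we must add further attributes.
{A, E, L}⁺: E→BCK adds B, C, K; AL→CGJ adds G, J → {A, B, C, E, G, J, K, L}. Minimal: {E, L}⁺ = {B, C, E, J, K, L}; {A, L}⁺ = {A, C, G, J, L}; {A, E}⁺ = {A, B, C, E, J, K} — none reach the full schema.
{A, K, L}⁺: AL→CGJ adds C, G, J; CGK→E adds E; E→BCK adds B → {A, B, C, E, G, J, K, L}. Minimal: {K, L}⁺ = {K, L}; {A, L}⁺ = {A, C, G, J, L}; {A, K}⁺ = {A, K} — none reach the full schema.
Any other superkey contains one of these as a subset, so there are no further candidate keys.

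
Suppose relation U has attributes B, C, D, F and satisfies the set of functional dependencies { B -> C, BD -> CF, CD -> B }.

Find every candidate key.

Attribute D never appears on the right-hand side of any dependency, so D must belong to every candidate key.
{D}⁺ = {D}, which is not all of the schema, so we must add further attributes.
{B, D}⁺: B→C adds C; BD→CF adds F → {B, C, D, F}. Minimal: {D}⁺ = {D}; {B}⁺ = {B, C} — none reach the full schema.
{C, D}⁺: CD→B adds B; BD→CF adds F → {B, C, D, F}. Minimal: {D}⁺ = {D}; {C}⁺ = {C} — none reach the full schema.
Any other superkey contains one of these as a subset, so there are no further candidate keys.

{B, D}, {C, D}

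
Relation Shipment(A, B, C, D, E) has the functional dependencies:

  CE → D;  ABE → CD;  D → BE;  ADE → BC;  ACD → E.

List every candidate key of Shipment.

{A, D}⁺: D→BE adds B, E; ADE→BC adds C → {A, B, C, D, E}. Minimal: {D}⁺ = {B, D, E}; {A}⁺ = {A} — none reach the full schema.
{A, B, E}⁺: ABE→CD adds C, D → {A, B, C, D, E}. Minimal: {B, E}⁺ = {B, E}; {A, E}⁺ = {A, E}; {A, B}⁺ = {A, B} — none reach the full schema.
{A, C, E}⁺: CE→D adds D; D→BE adds B → {A, B, C, D, E}. Minimal: {C, E}⁺ = {B, C, D, E}; {A, E}⁺ = {A, E}; {A, C}⁺ = {A, C} — none reach the full schema.

{A, D}; {A, B, E}; {A, C, E}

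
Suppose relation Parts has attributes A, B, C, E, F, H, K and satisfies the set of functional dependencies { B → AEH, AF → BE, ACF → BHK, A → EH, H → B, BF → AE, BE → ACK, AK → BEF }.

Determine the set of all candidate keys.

{A}⁺: A→EH adds E, H; H→B adds B; BE→ACK adds C, K; AK→BEF adds F → {A, B, C, E, F, H, K}.
{B}⁺: B→AEH adds A, E, H; BE→ACK adds C, K; AK→BEF adds F → {A, B, C, E, F, H, K}.
{H}⁺: H→B adds B; B→AEH adds A, E; BE→ACK adds C, K; AK→BEF adds F → {A, B, C, E, F, H, K}.

A, B, H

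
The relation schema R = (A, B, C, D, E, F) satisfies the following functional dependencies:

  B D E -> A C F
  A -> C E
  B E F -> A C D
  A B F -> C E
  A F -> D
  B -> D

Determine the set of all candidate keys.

{A, B}⁺: A→CE adds C, E; B→D adds D; BDE→ACF adds F → {A, B, C, D, E, F}. Minimal: {B}⁺ = {B, D}; {A}⁺ = {A, C, E} — none reach the full schema.
{B, E}⁺: B→D adds D; BDE→ACF adds A, C, F → {A, B, C, D, E, F}. Minimal: {E}⁺ = {E}; {B}⁺ = {B, D} — none reach the full schema.
Any other superkey contains one of these as a subset, so there are no further candidate keys.

{A, B}, {B, E}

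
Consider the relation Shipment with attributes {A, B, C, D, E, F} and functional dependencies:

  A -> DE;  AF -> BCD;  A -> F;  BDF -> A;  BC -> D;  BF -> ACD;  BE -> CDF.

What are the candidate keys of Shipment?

{A}⁺: A→DE adds D, E; A→F adds F; AF→BCD adds B, C → {A, B, C, D, E, F}.
{B, E}⁺: BE→CDF adds C, D, F; BDF→A adds A → {A, B, C, D, E, F}. Minimal: {E}⁺ = {E}; {B}⁺ = {B} — none reach the full schema.
{B, F}⁺: BF→ACD adds A, C, D; A→DE adds E → {A, B, C, D, E, F}. Minimal: {F}⁺ = {F}; {B}⁺ = {B} — none reach the full schema.

{A}; {B, E}; {B, F}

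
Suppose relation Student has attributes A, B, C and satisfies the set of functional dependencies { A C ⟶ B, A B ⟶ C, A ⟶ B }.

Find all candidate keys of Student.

{A}

{A}⁺: A→B adds B; AB→C adds C → {A, B, C}.
No other minimal superkey exists.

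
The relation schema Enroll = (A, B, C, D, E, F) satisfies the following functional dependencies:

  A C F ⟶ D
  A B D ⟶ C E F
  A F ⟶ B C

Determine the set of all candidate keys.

Attribute A never appears on the right-hand side of any dependency, so A must belong to every candidate key.
{A}⁺ = {A}, which is not all of the schema, so we must add further attributes.
{A, F}⁺: AF→BC adds B, C; ACF→D adds D; ABD→CEF adds E → {A, B, C, D, E, F}. Minimal: {F}⁺ = {F}; {A}⁺ = {A} — none reach the full schema.
{A, B, D}⁺: ABD→CEF adds C, E, F → {A, B, C, D, E, F}. Minimal: {B, D}⁺ = {B, D}; {A, D}⁺ = {A, D}; {A, B}⁺ = {A, B} — none reach the full schema.
Any other superkey contains one of these as a subset, so there are no further candidate keys.

(A, F), (A, B, D)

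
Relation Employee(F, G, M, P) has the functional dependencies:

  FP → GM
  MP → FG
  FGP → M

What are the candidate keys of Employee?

FP; MP

{F, P}⁺: FP→GM adds G, M → {F, G, M, P}. Minimal: {P}⁺ = {P}; {F}⁺ = {F} — none reach the full schema.
{M, P}⁺: MP→FG adds F, G → {F, G, M, P}. Minimal: {P}⁺ = {P}; {M}⁺ = {M} — none reach the full schema.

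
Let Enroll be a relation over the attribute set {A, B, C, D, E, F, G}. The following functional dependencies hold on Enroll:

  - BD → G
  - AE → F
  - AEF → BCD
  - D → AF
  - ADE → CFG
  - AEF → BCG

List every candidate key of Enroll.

Attribute E never appears on the right-hand side of any dependency, so E must belong to every candidate key.
{E}⁺ = {E}, which is not all of the schema, so we must add further attributes.
{A, E}⁺: AE→F adds F; AEF→BCD adds B, C, D; ADE→CFG adds G → {A, B, C, D, E, F, G}. Minimal: {E}⁺ = {E}; {A}⁺ = {A} — none reach the full schema.
{D, E}⁺: D→AF adds A, F; ADE→CFG adds C, G; AEF→BCG adds B → {A, B, C, D, E, F, G}. Minimal: {E}⁺ = {E}; {D}⁺ = {A, D, F} — none reach the full schema.
Any other superkey contains one of these as a subset, so there are no further candidate keys.

{A, E}; {D, E}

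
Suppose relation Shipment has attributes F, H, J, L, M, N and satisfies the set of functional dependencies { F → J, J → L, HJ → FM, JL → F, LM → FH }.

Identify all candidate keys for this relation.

{F, H, N}⁺: F→J adds J; J→L adds L; HJ→FM adds M → {F, H, J, L, M, N}.
{F, M, N}⁺: F→J adds J; J→L adds L; LM→FH adds H → {F, H, J, L, M, N}.
{H, J, N}⁺: J→L adds L; HJ→FM adds F, M → {F, H, J, L, M, N}.
{J, M, N}⁺: J→L adds L; JL→F adds F; LM→FH adds H → {F, H, J, L, M, N}.
{L, M, N}⁺: LM→FH adds F, H; F→J adds J → {F, H, J, L, M, N}.

FHN; FMN; HJN; JMN; LMN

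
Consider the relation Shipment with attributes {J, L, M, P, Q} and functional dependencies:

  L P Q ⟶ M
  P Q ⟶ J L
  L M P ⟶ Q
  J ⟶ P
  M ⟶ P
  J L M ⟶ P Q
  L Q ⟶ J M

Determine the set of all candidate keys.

JQ, LM, LQ, MQ, PQ

{J, Q}⁺: J→P adds P; PQ→JL adds L; LQ→JM adds M → {J, L, M, P, Q}. Minimal: {Q}⁺ = {Q}; {J}⁺ = {J, P} — none reach the full schema.
{L, M}⁺: M→P adds P; LMP→Q adds Q; LQ→JM adds J → {J, L, M, P, Q}. Minimal: {M}⁺ = {M, P}; {L}⁺ = {L} — none reach the full schema.
{L, Q}⁺: LQ→JM adds J, M; J→P adds P → {J, L, M, P, Q}. Minimal: {Q}⁺ = {Q}; {L}⁺ = {L} — none reach the full schema.
{M, Q}⁺: M→P adds P; PQ→JL adds J, L → {J, L, M, P, Q}. Minimal: {Q}⁺ = {Q}; {M}⁺ = {M, P} — none reach the full schema.
{P, Q}⁺: PQ→JL adds J, L; LQ→JM adds M → {J, L, M, P, Q}. Minimal: {Q}⁺ = {Q}; {P}⁺ = {P} — none reach the full schema.
Any other superkey contains one of these as a subset, so there are no further candidate keys.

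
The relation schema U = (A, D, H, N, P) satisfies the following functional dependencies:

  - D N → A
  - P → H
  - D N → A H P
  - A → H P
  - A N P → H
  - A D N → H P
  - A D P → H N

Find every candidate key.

Attribute D never appears on the right-hand side of any dependency, so D must belong to every candidate key.
{D}⁺ = {D}, which is not all of the schema, so we must add further attributes.
{A, D}⁺: A→HP adds H, P; ADP→HN adds N → {A, D, H, N, P}. Minimal: {D}⁺ = {D}; {A}⁺ = {A, H, P} — none reach the full schema.
{D, N}⁺: DN→A adds A; DN→AHP adds H, P → {A, D, H, N, P}. Minimal: {N}⁺ = {N}; {D}⁺ = {D} — none reach the full schema.

AD, DN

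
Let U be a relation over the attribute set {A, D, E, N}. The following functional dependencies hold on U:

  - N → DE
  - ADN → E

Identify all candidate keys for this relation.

Attributes A, N never appear on any right-hand side, so every candidate key must contain {A, N}.
{A, N}⁺ = {A, D, E, N}, which is all of the schema, so {A, N} is the only candidate key.

AN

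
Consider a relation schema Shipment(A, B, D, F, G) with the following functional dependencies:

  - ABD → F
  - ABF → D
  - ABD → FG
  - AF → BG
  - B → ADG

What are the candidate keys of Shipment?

{B}, {A, F}

{B}⁺: B→ADG adds A, D, G; ABD→F adds F → {A, B, D, F, G}.
{A, F}⁺: AF→BG adds B, G; B→ADG adds D → {A, B, D, F, G}. Minimal: {F}⁺ = {F}; {A}⁺ = {A} — none reach the full schema.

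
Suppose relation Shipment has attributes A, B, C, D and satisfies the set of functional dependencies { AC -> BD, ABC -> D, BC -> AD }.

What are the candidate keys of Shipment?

Attribute C never appears on the right-hand side of any dependency, so C must belong to every candidate key.
{C}⁺ = {C}, which is not all of the schema, so we must add further attributes.
{A, C}⁺: AC→BD adds B, D → {A, B, C, D}. Minimal: {C}⁺ = {C}; {A}⁺ = {A} — none reach the full schema.
{B, C}⁺: BC→AD adds A, D → {A, B, C, D}. Minimal: {C}⁺ = {C}; {B}⁺ = {B} — none reach the full schema.

{A, C}; {B, C}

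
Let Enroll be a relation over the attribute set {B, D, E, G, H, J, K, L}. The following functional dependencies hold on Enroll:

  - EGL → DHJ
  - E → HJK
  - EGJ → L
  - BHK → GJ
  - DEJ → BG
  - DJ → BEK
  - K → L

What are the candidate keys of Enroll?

BE, DE, DJ, EG, BDHK

{B, E}⁺: E→HJK adds H, J, K; BHK→GJ adds G; K→L adds L; EGL→DHJ adds D → {B, D, E, G, H, J, K, L}. Minimal: {E}⁺ = {E, H, J, K, L}; {B}⁺ = {B} — none reach the full schema.
{D, E}⁺: E→HJK adds H, J, K; DEJ→BG adds B, G; K→L adds L → {B, D, E, G, H, J, K, L}. Minimal: {E}⁺ = {E, H, J, K, L}; {D}⁺ = {D} — none reach the full schema.
{D, J}⁺: DJ→BEK adds B, E, K; K→L adds L; E→HJK adds H; BHK→GJ adds G → {B, D, E, G, H, J, K, L}. Minimal: {J}⁺ = {J}; {D}⁺ = {D} — none reach the full schema.
{E, G}⁺: E→HJK adds H, J, K; EGJ→L adds L; EGL→DHJ adds D; DEJ→BG adds B → {B, D, E, G, H, J, K, L}. Minimal: {G}⁺ = {G}; {E}⁺ = {E, H, J, K, L} — none reach the full schema.
{B, D, H, K}⁺: BHK→GJ adds G, J; DJ→BEK adds E; K→L adds L → {B, D, E, G, H, J, K, L}. Minimal: {D, H, K}⁺ = {D, H, K, L}; {B, H, K}⁺ = {B, G, H, J, K, L}; {B, D, K}⁺ = {B, D, K, L}; … — none reach the full schema.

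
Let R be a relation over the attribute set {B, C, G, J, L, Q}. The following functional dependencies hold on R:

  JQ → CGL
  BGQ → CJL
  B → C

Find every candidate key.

{B, G, Q}, {B, J, Q}

Attributes B, Q never appear on any right-hand side, so every candidate key must contain {B, Q}.
{B, Q}⁺ = {B, C, Q}, which is not all of the schema, so we must add further attributes.
{B, G, Q}⁺: BGQ→CJL adds C, J, L → {B, C, G, J, L, Q}. Minimal: {G, Q}⁺ = {G, Q}; {B, Q}⁺ = {B, C, Q}; {B, G}⁺ = {B, C, G} — none reach the full schema.
{B, J, Q}⁺: JQ→CGL adds C, G, L → {B, C, G, J, L, Q}. Minimal: {J, Q}⁺ = {C, G, J, L, Q}; {B, Q}⁺ = {B, C, Q}; {B, J}⁺ = {B, C, J} — none reach the full schema.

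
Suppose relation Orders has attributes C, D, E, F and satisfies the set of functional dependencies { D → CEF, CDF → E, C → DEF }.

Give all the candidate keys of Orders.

C, D

{C}⁺: C→DEF adds D, E, F → {C, D, E, F}.
{D}⁺: D→CEF adds C, E, F → {C, D, E, F}.
Any other superkey contains one of these as a subset, so there are no further candidate keys.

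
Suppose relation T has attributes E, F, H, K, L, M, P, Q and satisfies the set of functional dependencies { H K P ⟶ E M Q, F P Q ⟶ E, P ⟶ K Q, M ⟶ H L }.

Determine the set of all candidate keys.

(F, H, P); (F, M, P)

Attributes F, P never appear on any right-hand side, so every candidate key must contain {F, P}.
{F, P}⁺ = {E, F, K, P, Q}, which is not all of the schema, so we must add further attributes.
{F, H, P}⁺: P→KQ adds K, Q; HKP→EMQ adds E, M; M→HL adds L → {E, F, H, K, L, M, P, Q}. Minimal: {H, P}⁺ = {E, H, K, L, M, P, Q}; {F, P}⁺ = {E, F, K, P, Q}; {F, H}⁺ = {F, H} — none reach the full schema.
{F, M, P}⁺: P→KQ adds K, Q; M→HL adds H, L; HKP→EMQ adds E → {E, F, H, K, L, M, P, Q}. Minimal: {M, P}⁺ = {E, H, K, L, M, P, Q}; {F, P}⁺ = {E, F, K, P, Q}; {F, M}⁺ = {F, H, L, M} — none reach the full schema.
Any other superkey contains one of these as a subset, so there are no further candidate keys.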